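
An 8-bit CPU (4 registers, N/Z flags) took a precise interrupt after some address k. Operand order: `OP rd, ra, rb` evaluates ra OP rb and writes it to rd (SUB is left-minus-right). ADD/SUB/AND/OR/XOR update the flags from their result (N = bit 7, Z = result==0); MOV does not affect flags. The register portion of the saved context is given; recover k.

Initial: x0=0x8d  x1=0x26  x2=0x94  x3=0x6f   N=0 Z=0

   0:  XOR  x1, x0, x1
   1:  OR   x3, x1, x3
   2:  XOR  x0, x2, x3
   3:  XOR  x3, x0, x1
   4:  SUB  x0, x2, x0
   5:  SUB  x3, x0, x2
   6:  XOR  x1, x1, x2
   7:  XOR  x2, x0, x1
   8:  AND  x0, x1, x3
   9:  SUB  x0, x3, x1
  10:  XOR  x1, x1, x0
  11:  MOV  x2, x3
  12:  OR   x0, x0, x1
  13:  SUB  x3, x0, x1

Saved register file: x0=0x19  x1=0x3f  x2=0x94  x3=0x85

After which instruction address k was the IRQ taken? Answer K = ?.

after  0: x0=0x8d x1=0xab x2=0x94 x3=0x6f  N=1 Z=0
after  1: x0=0x8d x1=0xab x2=0x94 x3=0xef  N=1 Z=0
after  2: x0=0x7b x1=0xab x2=0x94 x3=0xef  N=0 Z=0
after  3: x0=0x7b x1=0xab x2=0x94 x3=0xd0  N=1 Z=0
after  4: x0=0x19 x1=0xab x2=0x94 x3=0xd0  N=0 Z=0
after  5: x0=0x19 x1=0xab x2=0x94 x3=0x85  N=1 Z=0
after  6: x0=0x19 x1=0x3f x2=0x94 x3=0x85  N=0 Z=0
-- IRQ taken; context saved, return-PC = 7 --

K = 6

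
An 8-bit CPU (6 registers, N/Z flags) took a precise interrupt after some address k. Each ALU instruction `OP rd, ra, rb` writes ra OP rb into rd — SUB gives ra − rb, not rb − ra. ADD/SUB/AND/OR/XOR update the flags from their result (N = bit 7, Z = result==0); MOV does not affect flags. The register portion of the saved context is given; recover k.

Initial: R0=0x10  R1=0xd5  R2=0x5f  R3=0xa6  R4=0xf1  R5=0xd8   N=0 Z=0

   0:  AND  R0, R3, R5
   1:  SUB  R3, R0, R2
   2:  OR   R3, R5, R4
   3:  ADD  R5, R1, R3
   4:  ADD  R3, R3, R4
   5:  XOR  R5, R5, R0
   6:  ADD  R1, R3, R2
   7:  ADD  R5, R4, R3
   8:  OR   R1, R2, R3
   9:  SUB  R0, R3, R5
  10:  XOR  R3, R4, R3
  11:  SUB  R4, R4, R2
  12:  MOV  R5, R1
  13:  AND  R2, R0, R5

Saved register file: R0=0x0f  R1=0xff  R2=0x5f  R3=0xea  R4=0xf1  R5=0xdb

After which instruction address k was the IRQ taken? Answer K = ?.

K = 9

after  0: R0=0x80 R1=0xd5 R2=0x5f R3=0xa6 R4=0xf1 R5=0xd8  N=1 Z=0
after  1: R0=0x80 R1=0xd5 R2=0x5f R3=0x21 R4=0xf1 R5=0xd8  N=0 Z=0
after  2: R0=0x80 R1=0xd5 R2=0x5f R3=0xf9 R4=0xf1 R5=0xd8  N=1 Z=0
after  3: R0=0x80 R1=0xd5 R2=0x5f R3=0xf9 R4=0xf1 R5=0xce  N=1 Z=0
after  4: R0=0x80 R1=0xd5 R2=0x5f R3=0xea R4=0xf1 R5=0xce  N=1 Z=0
after  5: R0=0x80 R1=0xd5 R2=0x5f R3=0xea R4=0xf1 R5=0x4e  N=0 Z=0
after  6: R0=0x80 R1=0x49 R2=0x5f R3=0xea R4=0xf1 R5=0x4e  N=0 Z=0
after  7: R0=0x80 R1=0x49 R2=0x5f R3=0xea R4=0xf1 R5=0xdb  N=1 Z=0
after  8: R0=0x80 R1=0xff R2=0x5f R3=0xea R4=0xf1 R5=0xdb  N=1 Z=0
after  9: R0=0x0f R1=0xff R2=0x5f R3=0xea R4=0xf1 R5=0xdb  N=0 Z=0
-- IRQ taken; context saved, return-PC = 10 --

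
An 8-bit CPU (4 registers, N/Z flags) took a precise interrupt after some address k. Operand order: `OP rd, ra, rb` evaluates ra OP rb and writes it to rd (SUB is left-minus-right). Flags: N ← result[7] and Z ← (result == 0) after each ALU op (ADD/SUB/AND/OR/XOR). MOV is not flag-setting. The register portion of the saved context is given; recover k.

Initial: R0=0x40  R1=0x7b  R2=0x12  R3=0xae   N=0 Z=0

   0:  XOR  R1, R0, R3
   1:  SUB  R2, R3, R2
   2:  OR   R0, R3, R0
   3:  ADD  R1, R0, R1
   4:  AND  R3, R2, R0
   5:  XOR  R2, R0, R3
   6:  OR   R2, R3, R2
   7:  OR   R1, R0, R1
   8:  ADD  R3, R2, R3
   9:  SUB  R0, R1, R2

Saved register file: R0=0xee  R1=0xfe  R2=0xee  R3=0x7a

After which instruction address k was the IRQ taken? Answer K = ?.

after  0: R0=0x40 R1=0xee R2=0x12 R3=0xae  N=1 Z=0
after  1: R0=0x40 R1=0xee R2=0x9c R3=0xae  N=1 Z=0
after  2: R0=0xee R1=0xee R2=0x9c R3=0xae  N=1 Z=0
after  3: R0=0xee R1=0xdc R2=0x9c R3=0xae  N=1 Z=0
after  4: R0=0xee R1=0xdc R2=0x9c R3=0x8c  N=1 Z=0
after  5: R0=0xee R1=0xdc R2=0x62 R3=0x8c  N=0 Z=0
after  6: R0=0xee R1=0xdc R2=0xee R3=0x8c  N=1 Z=0
after  7: R0=0xee R1=0xfe R2=0xee R3=0x8c  N=1 Z=0
after  8: R0=0xee R1=0xfe R2=0xee R3=0x7a  N=0 Z=0
-- IRQ taken; context saved, return-PC = 9 --

K = 8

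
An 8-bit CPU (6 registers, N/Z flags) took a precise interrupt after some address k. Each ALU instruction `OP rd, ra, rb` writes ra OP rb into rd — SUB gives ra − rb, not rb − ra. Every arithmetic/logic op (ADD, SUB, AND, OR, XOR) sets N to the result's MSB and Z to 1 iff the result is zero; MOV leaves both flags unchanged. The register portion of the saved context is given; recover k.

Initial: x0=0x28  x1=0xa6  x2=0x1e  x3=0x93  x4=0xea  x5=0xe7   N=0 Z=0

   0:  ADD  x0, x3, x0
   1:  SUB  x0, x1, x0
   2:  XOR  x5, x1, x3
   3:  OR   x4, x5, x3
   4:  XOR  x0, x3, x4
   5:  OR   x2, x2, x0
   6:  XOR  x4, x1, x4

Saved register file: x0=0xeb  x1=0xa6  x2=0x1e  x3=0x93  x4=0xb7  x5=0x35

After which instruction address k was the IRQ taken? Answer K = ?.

K = 3

after  0: x0=0xbb x1=0xa6 x2=0x1e x3=0x93 x4=0xea x5=0xe7  N=1 Z=0
after  1: x0=0xeb x1=0xa6 x2=0x1e x3=0x93 x4=0xea x5=0xe7  N=1 Z=0
after  2: x0=0xeb x1=0xa6 x2=0x1e x3=0x93 x4=0xea x5=0x35  N=0 Z=0
after  3: x0=0xeb x1=0xa6 x2=0x1e x3=0x93 x4=0xb7 x5=0x35  N=1 Z=0
-- IRQ taken; context saved, return-PC = 4 --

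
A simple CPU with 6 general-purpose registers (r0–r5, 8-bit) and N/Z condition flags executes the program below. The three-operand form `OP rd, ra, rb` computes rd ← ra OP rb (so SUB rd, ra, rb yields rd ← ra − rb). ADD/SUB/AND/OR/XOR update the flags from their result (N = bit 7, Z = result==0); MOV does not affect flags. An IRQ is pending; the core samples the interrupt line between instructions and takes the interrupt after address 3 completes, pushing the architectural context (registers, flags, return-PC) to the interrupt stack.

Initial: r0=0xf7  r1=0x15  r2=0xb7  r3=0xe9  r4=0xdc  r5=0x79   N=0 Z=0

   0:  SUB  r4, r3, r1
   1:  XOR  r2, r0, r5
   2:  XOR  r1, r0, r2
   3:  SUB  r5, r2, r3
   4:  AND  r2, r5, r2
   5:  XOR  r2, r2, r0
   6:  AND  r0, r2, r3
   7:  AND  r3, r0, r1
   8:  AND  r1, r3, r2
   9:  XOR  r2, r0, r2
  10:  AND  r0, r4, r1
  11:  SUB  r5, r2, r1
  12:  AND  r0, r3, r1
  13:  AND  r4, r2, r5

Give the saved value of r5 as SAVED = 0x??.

after  0: r0=0xf7 r1=0x15 r2=0xb7 r3=0xe9 r4=0xd4 r5=0x79  N=1 Z=0
after  1: r0=0xf7 r1=0x15 r2=0x8e r3=0xe9 r4=0xd4 r5=0x79  N=1 Z=0
after  2: r0=0xf7 r1=0x79 r2=0x8e r3=0xe9 r4=0xd4 r5=0x79  N=0 Z=0
after  3: r0=0xf7 r1=0x79 r2=0x8e r3=0xe9 r4=0xd4 r5=0xa5  N=1 Z=0
-- IRQ taken; context saved, return-PC = 4 --

SAVED = 0xa5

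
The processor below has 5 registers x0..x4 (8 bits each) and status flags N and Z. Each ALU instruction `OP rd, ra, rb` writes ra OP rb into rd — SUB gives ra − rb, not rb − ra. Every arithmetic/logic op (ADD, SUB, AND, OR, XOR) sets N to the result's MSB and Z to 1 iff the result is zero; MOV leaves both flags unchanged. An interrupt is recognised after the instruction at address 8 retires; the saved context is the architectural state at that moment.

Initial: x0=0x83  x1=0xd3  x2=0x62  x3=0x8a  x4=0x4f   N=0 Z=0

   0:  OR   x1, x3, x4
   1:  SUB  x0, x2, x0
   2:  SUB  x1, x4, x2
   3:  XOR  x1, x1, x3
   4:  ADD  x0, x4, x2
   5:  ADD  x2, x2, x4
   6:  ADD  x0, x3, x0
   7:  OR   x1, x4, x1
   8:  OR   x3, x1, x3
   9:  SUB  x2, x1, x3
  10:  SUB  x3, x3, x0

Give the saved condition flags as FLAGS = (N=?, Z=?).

after  0: x0=0x83 x1=0xcf x2=0x62 x3=0x8a x4=0x4f  N=1 Z=0
after  1: x0=0xdf x1=0xcf x2=0x62 x3=0x8a x4=0x4f  N=1 Z=0
after  2: x0=0xdf x1=0xed x2=0x62 x3=0x8a x4=0x4f  N=1 Z=0
after  3: x0=0xdf x1=0x67 x2=0x62 x3=0x8a x4=0x4f  N=0 Z=0
after  4: x0=0xb1 x1=0x67 x2=0x62 x3=0x8a x4=0x4f  N=1 Z=0
after  5: x0=0xb1 x1=0x67 x2=0xb1 x3=0x8a x4=0x4f  N=1 Z=0
after  6: x0=0x3b x1=0x67 x2=0xb1 x3=0x8a x4=0x4f  N=0 Z=0
after  7: x0=0x3b x1=0x6f x2=0xb1 x3=0x8a x4=0x4f  N=0 Z=0
after  8: x0=0x3b x1=0x6f x2=0xb1 x3=0xef x4=0x4f  N=1 Z=0
-- IRQ taken; context saved, return-PC = 9 --

FLAGS = (N=1, Z=0)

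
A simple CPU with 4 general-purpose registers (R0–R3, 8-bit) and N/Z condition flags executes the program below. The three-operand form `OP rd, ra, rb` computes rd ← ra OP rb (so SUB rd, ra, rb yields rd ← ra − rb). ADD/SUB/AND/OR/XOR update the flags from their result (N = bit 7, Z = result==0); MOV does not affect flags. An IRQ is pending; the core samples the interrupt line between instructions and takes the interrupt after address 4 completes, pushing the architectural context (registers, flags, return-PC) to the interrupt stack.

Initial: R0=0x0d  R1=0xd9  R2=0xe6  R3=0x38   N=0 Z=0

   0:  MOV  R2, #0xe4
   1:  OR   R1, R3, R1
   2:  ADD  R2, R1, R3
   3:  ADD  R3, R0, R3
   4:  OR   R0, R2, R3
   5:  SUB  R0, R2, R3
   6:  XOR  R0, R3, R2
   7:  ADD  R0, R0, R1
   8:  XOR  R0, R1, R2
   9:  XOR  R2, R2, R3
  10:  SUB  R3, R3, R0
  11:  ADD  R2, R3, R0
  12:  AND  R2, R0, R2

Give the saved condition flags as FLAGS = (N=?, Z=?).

after  0: R0=0x0d R1=0xd9 R2=0xe4 R3=0x38  N=0 Z=0
after  1: R0=0x0d R1=0xf9 R2=0xe4 R3=0x38  N=1 Z=0
after  2: R0=0x0d R1=0xf9 R2=0x31 R3=0x38  N=0 Z=0
after  3: R0=0x0d R1=0xf9 R2=0x31 R3=0x45  N=0 Z=0
after  4: R0=0x75 R1=0xf9 R2=0x31 R3=0x45  N=0 Z=0
-- IRQ taken; context saved, return-PC = 5 --

FLAGS = (N=0, Z=0)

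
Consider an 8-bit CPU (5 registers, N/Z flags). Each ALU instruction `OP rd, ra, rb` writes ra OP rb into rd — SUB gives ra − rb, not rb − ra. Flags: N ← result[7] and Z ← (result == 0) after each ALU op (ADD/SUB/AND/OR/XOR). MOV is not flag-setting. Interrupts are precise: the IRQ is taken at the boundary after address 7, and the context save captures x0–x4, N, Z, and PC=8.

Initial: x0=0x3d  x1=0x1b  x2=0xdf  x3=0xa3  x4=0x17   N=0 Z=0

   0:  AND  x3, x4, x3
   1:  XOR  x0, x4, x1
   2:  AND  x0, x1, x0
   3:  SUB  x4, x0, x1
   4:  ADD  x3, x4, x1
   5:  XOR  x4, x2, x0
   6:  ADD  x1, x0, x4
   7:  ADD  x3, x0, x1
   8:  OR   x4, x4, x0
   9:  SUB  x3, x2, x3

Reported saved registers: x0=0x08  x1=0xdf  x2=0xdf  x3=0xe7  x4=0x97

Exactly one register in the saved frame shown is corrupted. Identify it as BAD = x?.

BAD = x4

after  0: x0=0x3d x1=0x1b x2=0xdf x3=0x03 x4=0x17  N=0 Z=0
after  1: x0=0x0c x1=0x1b x2=0xdf x3=0x03 x4=0x17  N=0 Z=0
after  2: x0=0x08 x1=0x1b x2=0xdf x3=0x03 x4=0x17  N=0 Z=0
after  3: x0=0x08 x1=0x1b x2=0xdf x3=0x03 x4=0xed  N=1 Z=0
after  4: x0=0x08 x1=0x1b x2=0xdf x3=0x08 x4=0xed  N=0 Z=0
after  5: x0=0x08 x1=0x1b x2=0xdf x3=0x08 x4=0xd7  N=1 Z=0
after  6: x0=0x08 x1=0xdf x2=0xdf x3=0x08 x4=0xd7  N=1 Z=0
after  7: x0=0x08 x1=0xdf x2=0xdf x3=0xe7 x4=0xd7  N=1 Z=0
-- IRQ taken; context saved, return-PC = 8 --
mismatch: x4: reported 0x97 vs actual 0xd7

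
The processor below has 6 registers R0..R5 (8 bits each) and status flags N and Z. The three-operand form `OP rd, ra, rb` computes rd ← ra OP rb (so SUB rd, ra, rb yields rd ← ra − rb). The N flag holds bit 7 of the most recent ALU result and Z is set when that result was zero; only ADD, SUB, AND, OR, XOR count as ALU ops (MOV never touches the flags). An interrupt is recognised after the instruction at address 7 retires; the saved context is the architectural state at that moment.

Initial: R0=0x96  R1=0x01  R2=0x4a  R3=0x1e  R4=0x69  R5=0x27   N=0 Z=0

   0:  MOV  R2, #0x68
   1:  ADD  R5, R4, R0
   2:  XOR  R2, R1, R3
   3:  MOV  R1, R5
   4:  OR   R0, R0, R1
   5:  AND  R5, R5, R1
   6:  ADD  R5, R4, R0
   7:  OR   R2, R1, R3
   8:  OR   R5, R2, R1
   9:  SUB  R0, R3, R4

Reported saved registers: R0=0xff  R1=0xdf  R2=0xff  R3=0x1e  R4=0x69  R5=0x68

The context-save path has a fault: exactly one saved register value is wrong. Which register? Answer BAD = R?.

after  0: R0=0x96 R1=0x01 R2=0x68 R3=0x1e R4=0x69 R5=0x27  N=0 Z=0
after  1: R0=0x96 R1=0x01 R2=0x68 R3=0x1e R4=0x69 R5=0xff  N=1 Z=0
after  2: R0=0x96 R1=0x01 R2=0x1f R3=0x1e R4=0x69 R5=0xff  N=0 Z=0
after  3: R0=0x96 R1=0xff R2=0x1f R3=0x1e R4=0x69 R5=0xff  N=0 Z=0
after  4: R0=0xff R1=0xff R2=0x1f R3=0x1e R4=0x69 R5=0xff  N=1 Z=0
after  5: R0=0xff R1=0xff R2=0x1f R3=0x1e R4=0x69 R5=0xff  N=1 Z=0
after  6: R0=0xff R1=0xff R2=0x1f R3=0x1e R4=0x69 R5=0x68  N=0 Z=0
after  7: R0=0xff R1=0xff R2=0xff R3=0x1e R4=0x69 R5=0x68  N=1 Z=0
-- IRQ taken; context saved, return-PC = 8 --
mismatch: R1: reported 0xdf vs actual 0xff

BAD = R1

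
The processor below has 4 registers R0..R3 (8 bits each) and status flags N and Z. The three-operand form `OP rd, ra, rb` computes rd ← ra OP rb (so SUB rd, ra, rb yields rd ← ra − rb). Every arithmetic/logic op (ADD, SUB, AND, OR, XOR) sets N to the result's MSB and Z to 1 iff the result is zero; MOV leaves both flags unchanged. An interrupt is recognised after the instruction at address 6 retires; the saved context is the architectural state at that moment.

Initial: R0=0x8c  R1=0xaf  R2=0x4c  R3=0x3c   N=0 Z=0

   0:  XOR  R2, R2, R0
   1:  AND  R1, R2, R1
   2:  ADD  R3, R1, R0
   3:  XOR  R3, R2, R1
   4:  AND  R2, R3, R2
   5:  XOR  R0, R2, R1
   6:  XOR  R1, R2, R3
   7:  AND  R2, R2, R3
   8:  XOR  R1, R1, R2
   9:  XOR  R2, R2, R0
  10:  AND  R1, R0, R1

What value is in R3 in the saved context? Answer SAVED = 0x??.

after  0: R0=0x8c R1=0xaf R2=0xc0 R3=0x3c  N=1 Z=0
after  1: R0=0x8c R1=0x80 R2=0xc0 R3=0x3c  N=1 Z=0
after  2: R0=0x8c R1=0x80 R2=0xc0 R3=0x0c  N=0 Z=0
after  3: R0=0x8c R1=0x80 R2=0xc0 R3=0x40  N=0 Z=0
after  4: R0=0x8c R1=0x80 R2=0x40 R3=0x40  N=0 Z=0
after  5: R0=0xc0 R1=0x80 R2=0x40 R3=0x40  N=1 Z=0
after  6: R0=0xc0 R1=0x00 R2=0x40 R3=0x40  N=0 Z=1
-- IRQ taken; context saved, return-PC = 7 --

SAVED = 0x40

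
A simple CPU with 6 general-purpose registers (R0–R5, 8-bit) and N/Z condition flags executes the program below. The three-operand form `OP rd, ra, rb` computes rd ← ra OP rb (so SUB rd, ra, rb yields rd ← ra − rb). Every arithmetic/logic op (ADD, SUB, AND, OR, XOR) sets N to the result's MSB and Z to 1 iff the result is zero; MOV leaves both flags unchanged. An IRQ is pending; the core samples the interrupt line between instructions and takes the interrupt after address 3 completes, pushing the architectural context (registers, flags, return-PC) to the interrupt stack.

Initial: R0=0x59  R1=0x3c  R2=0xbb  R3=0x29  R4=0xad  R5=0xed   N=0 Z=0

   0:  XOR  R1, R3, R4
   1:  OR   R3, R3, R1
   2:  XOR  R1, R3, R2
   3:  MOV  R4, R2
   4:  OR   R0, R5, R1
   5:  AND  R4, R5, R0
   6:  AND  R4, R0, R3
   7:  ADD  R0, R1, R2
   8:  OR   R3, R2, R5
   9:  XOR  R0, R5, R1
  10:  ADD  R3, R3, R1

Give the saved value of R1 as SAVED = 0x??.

after  0: R0=0x59 R1=0x84 R2=0xbb R3=0x29 R4=0xad R5=0xed  N=1 Z=0
after  1: R0=0x59 R1=0x84 R2=0xbb R3=0xad R4=0xad R5=0xed  N=1 Z=0
after  2: R0=0x59 R1=0x16 R2=0xbb R3=0xad R4=0xad R5=0xed  N=0 Z=0
after  3: R0=0x59 R1=0x16 R2=0xbb R3=0xad R4=0xbb R5=0xed  N=0 Z=0
-- IRQ taken; context saved, return-PC = 4 --

SAVED = 0x16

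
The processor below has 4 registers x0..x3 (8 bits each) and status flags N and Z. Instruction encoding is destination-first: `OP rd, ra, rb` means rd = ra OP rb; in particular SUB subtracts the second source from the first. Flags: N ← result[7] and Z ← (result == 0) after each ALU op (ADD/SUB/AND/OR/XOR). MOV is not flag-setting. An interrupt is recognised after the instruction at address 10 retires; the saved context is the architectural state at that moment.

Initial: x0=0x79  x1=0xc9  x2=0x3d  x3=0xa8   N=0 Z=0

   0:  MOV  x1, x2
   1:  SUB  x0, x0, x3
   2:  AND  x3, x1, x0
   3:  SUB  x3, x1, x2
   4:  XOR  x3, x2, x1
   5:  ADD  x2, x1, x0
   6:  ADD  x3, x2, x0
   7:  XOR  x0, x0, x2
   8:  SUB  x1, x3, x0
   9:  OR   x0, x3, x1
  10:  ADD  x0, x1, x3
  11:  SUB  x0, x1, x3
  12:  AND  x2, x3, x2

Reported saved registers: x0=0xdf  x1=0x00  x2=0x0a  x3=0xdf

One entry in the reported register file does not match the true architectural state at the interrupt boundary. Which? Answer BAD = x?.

after  0: x0=0x79 x1=0x3d x2=0x3d x3=0xa8  N=0 Z=0
after  1: x0=0xd1 x1=0x3d x2=0x3d x3=0xa8  N=1 Z=0
after  2: x0=0xd1 x1=0x3d x2=0x3d x3=0x11  N=0 Z=0
after  3: x0=0xd1 x1=0x3d x2=0x3d x3=0x00  N=0 Z=1
after  4: x0=0xd1 x1=0x3d x2=0x3d x3=0x00  N=0 Z=1
after  5: x0=0xd1 x1=0x3d x2=0x0e x3=0x00  N=0 Z=0
after  6: x0=0xd1 x1=0x3d x2=0x0e x3=0xdf  N=1 Z=0
after  7: x0=0xdf x1=0x3d x2=0x0e x3=0xdf  N=1 Z=0
after  8: x0=0xdf x1=0x00 x2=0x0e x3=0xdf  N=0 Z=1
after  9: x0=0xdf x1=0x00 x2=0x0e x3=0xdf  N=1 Z=0
after 10: x0=0xdf x1=0x00 x2=0x0e x3=0xdf  N=1 Z=0
-- IRQ taken; context saved, return-PC = 11 --
mismatch: x2: reported 0x0a vs actual 0x0e

BAD = x2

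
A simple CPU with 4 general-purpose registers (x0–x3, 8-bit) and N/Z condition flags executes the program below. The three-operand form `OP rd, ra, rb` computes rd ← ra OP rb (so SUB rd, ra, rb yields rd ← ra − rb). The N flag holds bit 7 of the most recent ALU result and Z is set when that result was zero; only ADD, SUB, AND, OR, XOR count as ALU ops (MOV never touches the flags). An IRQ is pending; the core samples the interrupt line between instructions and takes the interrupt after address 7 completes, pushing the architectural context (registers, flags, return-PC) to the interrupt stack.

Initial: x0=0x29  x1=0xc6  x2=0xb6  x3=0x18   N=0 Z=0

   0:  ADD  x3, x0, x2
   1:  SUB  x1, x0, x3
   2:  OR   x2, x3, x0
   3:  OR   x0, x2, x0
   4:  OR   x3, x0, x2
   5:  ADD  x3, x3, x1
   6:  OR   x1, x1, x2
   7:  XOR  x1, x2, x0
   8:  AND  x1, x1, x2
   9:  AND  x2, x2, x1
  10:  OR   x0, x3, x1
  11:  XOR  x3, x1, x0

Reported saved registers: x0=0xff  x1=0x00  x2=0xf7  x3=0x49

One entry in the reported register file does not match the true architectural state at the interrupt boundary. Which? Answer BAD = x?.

after  0: x0=0x29 x1=0xc6 x2=0xb6 x3=0xdf  N=1 Z=0
after  1: x0=0x29 x1=0x4a x2=0xb6 x3=0xdf  N=0 Z=0
after  2: x0=0x29 x1=0x4a x2=0xff x3=0xdf  N=1 Z=0
after  3: x0=0xff x1=0x4a x2=0xff x3=0xdf  N=1 Z=0
after  4: x0=0xff x1=0x4a x2=0xff x3=0xff  N=1 Z=0
after  5: x0=0xff x1=0x4a x2=0xff x3=0x49  N=0 Z=0
after  6: x0=0xff x1=0xff x2=0xff x3=0x49  N=1 Z=0
after  7: x0=0xff x1=0x00 x2=0xff x3=0x49  N=0 Z=1
-- IRQ taken; context saved, return-PC = 8 --
mismatch: x2: reported 0xf7 vs actual 0xff

BAD = x2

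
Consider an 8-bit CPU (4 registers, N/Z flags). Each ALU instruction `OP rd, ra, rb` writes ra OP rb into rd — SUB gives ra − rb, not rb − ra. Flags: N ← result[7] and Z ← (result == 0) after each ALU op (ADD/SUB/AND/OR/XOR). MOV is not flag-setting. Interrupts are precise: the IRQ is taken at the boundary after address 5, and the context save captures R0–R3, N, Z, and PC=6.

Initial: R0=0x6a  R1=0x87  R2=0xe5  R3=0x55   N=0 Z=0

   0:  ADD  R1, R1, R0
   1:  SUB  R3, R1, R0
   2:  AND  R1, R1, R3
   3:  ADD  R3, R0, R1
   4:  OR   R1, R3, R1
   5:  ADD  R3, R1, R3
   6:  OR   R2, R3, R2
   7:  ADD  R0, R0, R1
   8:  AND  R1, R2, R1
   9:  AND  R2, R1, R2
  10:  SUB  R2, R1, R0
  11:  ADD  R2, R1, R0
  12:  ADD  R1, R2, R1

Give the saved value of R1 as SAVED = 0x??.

after  0: R0=0x6a R1=0xf1 R2=0xe5 R3=0x55  N=1 Z=0
after  1: R0=0x6a R1=0xf1 R2=0xe5 R3=0x87  N=1 Z=0
after  2: R0=0x6a R1=0x81 R2=0xe5 R3=0x87  N=1 Z=0
after  3: R0=0x6a R1=0x81 R2=0xe5 R3=0xeb  N=1 Z=0
after  4: R0=0x6a R1=0xeb R2=0xe5 R3=0xeb  N=1 Z=0
after  5: R0=0x6a R1=0xeb R2=0xe5 R3=0xd6  N=1 Z=0
-- IRQ taken; context saved, return-PC = 6 --

SAVED = 0xeb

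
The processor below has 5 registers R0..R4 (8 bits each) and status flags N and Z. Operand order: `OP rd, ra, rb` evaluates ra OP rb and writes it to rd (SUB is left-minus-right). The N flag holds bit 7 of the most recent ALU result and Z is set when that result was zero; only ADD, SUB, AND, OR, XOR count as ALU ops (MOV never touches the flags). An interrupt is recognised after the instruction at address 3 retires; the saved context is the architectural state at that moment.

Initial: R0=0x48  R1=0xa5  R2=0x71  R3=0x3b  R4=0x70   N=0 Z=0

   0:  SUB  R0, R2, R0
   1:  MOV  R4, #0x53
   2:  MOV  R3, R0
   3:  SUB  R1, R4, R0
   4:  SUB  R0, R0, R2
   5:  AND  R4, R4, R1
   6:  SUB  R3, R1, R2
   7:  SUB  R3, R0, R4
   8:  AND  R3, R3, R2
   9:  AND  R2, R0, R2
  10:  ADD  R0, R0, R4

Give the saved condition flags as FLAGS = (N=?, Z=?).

after  0: R0=0x29 R1=0xa5 R2=0x71 R3=0x3b R4=0x70  N=0 Z=0
after  1: R0=0x29 R1=0xa5 R2=0x71 R3=0x3b R4=0x53  N=0 Z=0
after  2: R0=0x29 R1=0xa5 R2=0x71 R3=0x29 R4=0x53  N=0 Z=0
after  3: R0=0x29 R1=0x2a R2=0x71 R3=0x29 R4=0x53  N=0 Z=0
-- IRQ taken; context saved, return-PC = 4 --

FLAGS = (N=0, Z=0)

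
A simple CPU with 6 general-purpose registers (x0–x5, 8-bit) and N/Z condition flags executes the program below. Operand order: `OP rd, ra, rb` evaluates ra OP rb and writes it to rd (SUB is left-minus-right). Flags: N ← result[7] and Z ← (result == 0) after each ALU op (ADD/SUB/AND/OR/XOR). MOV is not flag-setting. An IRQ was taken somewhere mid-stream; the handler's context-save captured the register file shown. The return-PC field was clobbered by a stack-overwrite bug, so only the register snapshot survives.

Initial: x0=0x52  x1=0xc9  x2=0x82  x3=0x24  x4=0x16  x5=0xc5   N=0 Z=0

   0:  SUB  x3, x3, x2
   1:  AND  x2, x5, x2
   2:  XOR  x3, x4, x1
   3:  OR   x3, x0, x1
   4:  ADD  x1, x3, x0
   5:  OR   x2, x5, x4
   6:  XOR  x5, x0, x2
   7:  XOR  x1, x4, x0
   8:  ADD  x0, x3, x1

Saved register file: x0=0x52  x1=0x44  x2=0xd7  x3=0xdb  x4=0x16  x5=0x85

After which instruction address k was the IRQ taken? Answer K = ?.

after  0: x0=0x52 x1=0xc9 x2=0x82 x3=0xa2 x4=0x16 x5=0xc5  N=1 Z=0
after  1: x0=0x52 x1=0xc9 x2=0x80 x3=0xa2 x4=0x16 x5=0xc5  N=1 Z=0
after  2: x0=0x52 x1=0xc9 x2=0x80 x3=0xdf x4=0x16 x5=0xc5  N=1 Z=0
after  3: x0=0x52 x1=0xc9 x2=0x80 x3=0xdb x4=0x16 x5=0xc5  N=1 Z=0
after  4: x0=0x52 x1=0x2d x2=0x80 x3=0xdb x4=0x16 x5=0xc5  N=0 Z=0
after  5: x0=0x52 x1=0x2d x2=0xd7 x3=0xdb x4=0x16 x5=0xc5  N=1 Z=0
after  6: x0=0x52 x1=0x2d x2=0xd7 x3=0xdb x4=0x16 x5=0x85  N=1 Z=0
after  7: x0=0x52 x1=0x44 x2=0xd7 x3=0xdb x4=0x16 x5=0x85  N=0 Z=0
-- IRQ taken; context saved, return-PC = 8 --

K = 7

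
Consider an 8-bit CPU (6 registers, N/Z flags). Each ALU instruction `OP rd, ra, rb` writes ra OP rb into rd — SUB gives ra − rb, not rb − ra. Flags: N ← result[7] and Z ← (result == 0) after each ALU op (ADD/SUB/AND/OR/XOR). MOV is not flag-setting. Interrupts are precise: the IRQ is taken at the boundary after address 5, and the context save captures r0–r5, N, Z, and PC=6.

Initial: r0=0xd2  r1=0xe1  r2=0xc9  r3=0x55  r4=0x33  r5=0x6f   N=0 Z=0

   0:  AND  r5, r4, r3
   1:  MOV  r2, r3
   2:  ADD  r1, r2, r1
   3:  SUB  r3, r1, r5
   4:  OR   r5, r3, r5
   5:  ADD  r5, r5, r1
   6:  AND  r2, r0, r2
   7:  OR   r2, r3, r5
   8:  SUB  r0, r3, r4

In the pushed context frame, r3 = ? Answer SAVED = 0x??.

SAVED = 0x25

after  0: r0=0xd2 r1=0xe1 r2=0xc9 r3=0x55 r4=0x33 r5=0x11  N=0 Z=0
after  1: r0=0xd2 r1=0xe1 r2=0x55 r3=0x55 r4=0x33 r5=0x11  N=0 Z=0
after  2: r0=0xd2 r1=0x36 r2=0x55 r3=0x55 r4=0x33 r5=0x11  N=0 Z=0
after  3: r0=0xd2 r1=0x36 r2=0x55 r3=0x25 r4=0x33 r5=0x11  N=0 Z=0
after  4: r0=0xd2 r1=0x36 r2=0x55 r3=0x25 r4=0x33 r5=0x35  N=0 Z=0
after  5: r0=0xd2 r1=0x36 r2=0x55 r3=0x25 r4=0x33 r5=0x6b  N=0 Z=0
-- IRQ taken; context saved, return-PC = 6 --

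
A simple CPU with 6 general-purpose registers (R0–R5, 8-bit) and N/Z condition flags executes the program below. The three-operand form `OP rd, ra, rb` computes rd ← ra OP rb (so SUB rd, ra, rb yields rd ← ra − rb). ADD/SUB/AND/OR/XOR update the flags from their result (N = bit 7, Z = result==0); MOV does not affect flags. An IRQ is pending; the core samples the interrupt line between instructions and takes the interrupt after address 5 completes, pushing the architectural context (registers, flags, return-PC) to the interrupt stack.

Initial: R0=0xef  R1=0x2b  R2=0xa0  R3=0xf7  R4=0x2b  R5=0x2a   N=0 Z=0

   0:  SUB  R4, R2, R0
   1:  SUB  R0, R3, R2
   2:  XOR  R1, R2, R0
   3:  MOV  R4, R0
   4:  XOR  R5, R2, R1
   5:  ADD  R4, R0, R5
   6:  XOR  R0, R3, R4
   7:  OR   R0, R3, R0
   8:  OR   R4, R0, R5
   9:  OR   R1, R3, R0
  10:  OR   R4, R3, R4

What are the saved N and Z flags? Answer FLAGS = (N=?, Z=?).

FLAGS = (N=1, Z=0)

after  0: R0=0xef R1=0x2b R2=0xa0 R3=0xf7 R4=0xb1 R5=0x2a  N=1 Z=0
after  1: R0=0x57 R1=0x2b R2=0xa0 R3=0xf7 R4=0xb1 R5=0x2a  N=0 Z=0
after  2: R0=0x57 R1=0xf7 R2=0xa0 R3=0xf7 R4=0xb1 R5=0x2a  N=1 Z=0
after  3: R0=0x57 R1=0xf7 R2=0xa0 R3=0xf7 R4=0x57 R5=0x2a  N=1 Z=0
after  4: R0=0x57 R1=0xf7 R2=0xa0 R3=0xf7 R4=0x57 R5=0x57  N=0 Z=0
after  5: R0=0x57 R1=0xf7 R2=0xa0 R3=0xf7 R4=0xae R5=0x57  N=1 Z=0
-- IRQ taken; context saved, return-PC = 6 --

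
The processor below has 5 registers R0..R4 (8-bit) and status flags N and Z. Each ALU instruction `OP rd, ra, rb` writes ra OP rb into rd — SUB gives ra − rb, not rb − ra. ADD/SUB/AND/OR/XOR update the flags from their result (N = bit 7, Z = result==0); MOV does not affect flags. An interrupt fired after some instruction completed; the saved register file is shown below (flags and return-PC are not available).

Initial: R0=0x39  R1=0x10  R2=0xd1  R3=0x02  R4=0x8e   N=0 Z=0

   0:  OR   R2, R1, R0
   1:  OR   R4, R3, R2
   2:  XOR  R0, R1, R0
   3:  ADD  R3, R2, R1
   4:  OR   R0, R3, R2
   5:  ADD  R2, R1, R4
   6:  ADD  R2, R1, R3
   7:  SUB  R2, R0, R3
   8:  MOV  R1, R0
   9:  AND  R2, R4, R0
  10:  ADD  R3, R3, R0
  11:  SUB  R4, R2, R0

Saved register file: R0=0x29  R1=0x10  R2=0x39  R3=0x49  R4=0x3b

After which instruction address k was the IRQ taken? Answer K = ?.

K = 3

after  0: R0=0x39 R1=0x10 R2=0x39 R3=0x02 R4=0x8e  N=0 Z=0
after  1: R0=0x39 R1=0x10 R2=0x39 R3=0x02 R4=0x3b  N=0 Z=0
after  2: R0=0x29 R1=0x10 R2=0x39 R3=0x02 R4=0x3b  N=0 Z=0
after  3: R0=0x29 R1=0x10 R2=0x39 R3=0x49 R4=0x3b  N=0 Z=0
-- IRQ taken; context saved, return-PC = 4 --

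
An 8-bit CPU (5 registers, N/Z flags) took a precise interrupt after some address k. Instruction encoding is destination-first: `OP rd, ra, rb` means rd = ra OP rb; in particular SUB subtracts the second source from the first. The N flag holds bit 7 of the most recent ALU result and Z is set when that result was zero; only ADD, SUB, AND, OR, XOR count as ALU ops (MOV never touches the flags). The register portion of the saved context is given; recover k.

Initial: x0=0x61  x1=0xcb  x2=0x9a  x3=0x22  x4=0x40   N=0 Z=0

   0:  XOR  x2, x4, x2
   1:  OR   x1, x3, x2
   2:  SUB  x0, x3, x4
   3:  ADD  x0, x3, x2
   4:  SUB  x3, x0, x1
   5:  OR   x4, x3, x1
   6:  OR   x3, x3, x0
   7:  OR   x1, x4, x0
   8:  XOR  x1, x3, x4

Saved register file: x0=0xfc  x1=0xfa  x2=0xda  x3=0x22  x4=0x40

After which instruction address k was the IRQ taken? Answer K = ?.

after  0: x0=0x61 x1=0xcb x2=0xda x3=0x22 x4=0x40  N=1 Z=0
after  1: x0=0x61 x1=0xfa x2=0xda x3=0x22 x4=0x40  N=1 Z=0
after  2: x0=0xe2 x1=0xfa x2=0xda x3=0x22 x4=0x40  N=1 Z=0
after  3: x0=0xfc x1=0xfa x2=0xda x3=0x22 x4=0x40  N=1 Z=0
-- IRQ taken; context saved, return-PC = 4 --

K = 3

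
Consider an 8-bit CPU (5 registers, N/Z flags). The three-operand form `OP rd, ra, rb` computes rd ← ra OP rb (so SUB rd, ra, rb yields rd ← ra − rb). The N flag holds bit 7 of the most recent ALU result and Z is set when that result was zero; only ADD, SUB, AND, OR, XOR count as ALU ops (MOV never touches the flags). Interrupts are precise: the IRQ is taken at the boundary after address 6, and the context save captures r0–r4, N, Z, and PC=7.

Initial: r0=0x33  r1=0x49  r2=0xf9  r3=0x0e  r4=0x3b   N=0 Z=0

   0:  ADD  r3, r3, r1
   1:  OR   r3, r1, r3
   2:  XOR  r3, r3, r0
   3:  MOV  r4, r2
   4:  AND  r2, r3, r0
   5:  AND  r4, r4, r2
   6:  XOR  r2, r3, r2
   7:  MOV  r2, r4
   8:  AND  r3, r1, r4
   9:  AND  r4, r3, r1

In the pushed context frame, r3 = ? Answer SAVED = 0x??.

SAVED = 0x6c

after  0: r0=0x33 r1=0x49 r2=0xf9 r3=0x57 r4=0x3b  N=0 Z=0
after  1: r0=0x33 r1=0x49 r2=0xf9 r3=0x5f r4=0x3b  N=0 Z=0
after  2: r0=0x33 r1=0x49 r2=0xf9 r3=0x6c r4=0x3b  N=0 Z=0
after  3: r0=0x33 r1=0x49 r2=0xf9 r3=0x6c r4=0xf9  N=0 Z=0
after  4: r0=0x33 r1=0x49 r2=0x20 r3=0x6c r4=0xf9  N=0 Z=0
after  5: r0=0x33 r1=0x49 r2=0x20 r3=0x6c r4=0x20  N=0 Z=0
after  6: r0=0x33 r1=0x49 r2=0x4c r3=0x6c r4=0x20  N=0 Z=0
-- IRQ taken; context saved, return-PC = 7 --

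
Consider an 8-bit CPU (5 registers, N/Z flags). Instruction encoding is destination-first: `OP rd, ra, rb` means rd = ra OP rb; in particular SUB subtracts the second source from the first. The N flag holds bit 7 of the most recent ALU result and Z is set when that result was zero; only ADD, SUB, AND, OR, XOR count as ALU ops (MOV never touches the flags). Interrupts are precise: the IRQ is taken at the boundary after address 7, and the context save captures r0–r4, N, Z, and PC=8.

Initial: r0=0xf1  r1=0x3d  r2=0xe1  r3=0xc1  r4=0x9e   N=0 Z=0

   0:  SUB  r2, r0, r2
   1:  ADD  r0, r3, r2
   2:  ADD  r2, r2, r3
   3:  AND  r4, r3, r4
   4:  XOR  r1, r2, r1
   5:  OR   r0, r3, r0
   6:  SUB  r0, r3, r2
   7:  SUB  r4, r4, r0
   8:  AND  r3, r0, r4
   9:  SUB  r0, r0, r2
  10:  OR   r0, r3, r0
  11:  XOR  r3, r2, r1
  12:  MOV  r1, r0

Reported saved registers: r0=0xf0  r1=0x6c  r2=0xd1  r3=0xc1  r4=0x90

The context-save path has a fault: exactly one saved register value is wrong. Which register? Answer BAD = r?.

BAD = r1

after  0: r0=0xf1 r1=0x3d r2=0x10 r3=0xc1 r4=0x9e  N=0 Z=0
after  1: r0=0xd1 r1=0x3d r2=0x10 r3=0xc1 r4=0x9e  N=1 Z=0
after  2: r0=0xd1 r1=0x3d r2=0xd1 r3=0xc1 r4=0x9e  N=1 Z=0
after  3: r0=0xd1 r1=0x3d r2=0xd1 r3=0xc1 r4=0x80  N=1 Z=0
after  4: r0=0xd1 r1=0xec r2=0xd1 r3=0xc1 r4=0x80  N=1 Z=0
after  5: r0=0xd1 r1=0xec r2=0xd1 r3=0xc1 r4=0x80  N=1 Z=0
after  6: r0=0xf0 r1=0xec r2=0xd1 r3=0xc1 r4=0x80  N=1 Z=0
after  7: r0=0xf0 r1=0xec r2=0xd1 r3=0xc1 r4=0x90  N=1 Z=0
-- IRQ taken; context saved, return-PC = 8 --
mismatch: r1: reported 0x6c vs actual 0xec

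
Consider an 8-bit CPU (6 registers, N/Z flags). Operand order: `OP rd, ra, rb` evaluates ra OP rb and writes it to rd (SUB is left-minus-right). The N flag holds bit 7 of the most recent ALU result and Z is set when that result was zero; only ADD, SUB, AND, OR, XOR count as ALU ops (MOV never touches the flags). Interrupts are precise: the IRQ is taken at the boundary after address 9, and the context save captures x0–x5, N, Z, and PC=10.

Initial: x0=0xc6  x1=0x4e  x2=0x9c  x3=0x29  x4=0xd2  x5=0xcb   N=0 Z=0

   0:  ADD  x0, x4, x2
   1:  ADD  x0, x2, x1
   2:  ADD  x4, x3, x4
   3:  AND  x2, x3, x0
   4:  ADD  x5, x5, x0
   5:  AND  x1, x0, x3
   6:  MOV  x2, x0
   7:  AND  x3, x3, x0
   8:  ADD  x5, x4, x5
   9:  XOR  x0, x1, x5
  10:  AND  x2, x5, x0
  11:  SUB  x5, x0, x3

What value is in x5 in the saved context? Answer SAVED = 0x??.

SAVED = 0xb0

after  0: x0=0x6e x1=0x4e x2=0x9c x3=0x29 x4=0xd2 x5=0xcb  N=0 Z=0
after  1: x0=0xea x1=0x4e x2=0x9c x3=0x29 x4=0xd2 x5=0xcb  N=1 Z=0
after  2: x0=0xea x1=0x4e x2=0x9c x3=0x29 x4=0xfb x5=0xcb  N=1 Z=0
after  3: x0=0xea x1=0x4e x2=0x28 x3=0x29 x4=0xfb x5=0xcb  N=0 Z=0
after  4: x0=0xea x1=0x4e x2=0x28 x3=0x29 x4=0xfb x5=0xb5  N=1 Z=0
after  5: x0=0xea x1=0x28 x2=0x28 x3=0x29 x4=0xfb x5=0xb5  N=0 Z=0
after  6: x0=0xea x1=0x28 x2=0xea x3=0x29 x4=0xfb x5=0xb5  N=0 Z=0
after  7: x0=0xea x1=0x28 x2=0xea x3=0x28 x4=0xfb x5=0xb5  N=0 Z=0
after  8: x0=0xea x1=0x28 x2=0xea x3=0x28 x4=0xfb x5=0xb0  N=1 Z=0
after  9: x0=0x98 x1=0x28 x2=0xea x3=0x28 x4=0xfb x5=0xb0  N=1 Z=0
-- IRQ taken; context saved, return-PC = 10 --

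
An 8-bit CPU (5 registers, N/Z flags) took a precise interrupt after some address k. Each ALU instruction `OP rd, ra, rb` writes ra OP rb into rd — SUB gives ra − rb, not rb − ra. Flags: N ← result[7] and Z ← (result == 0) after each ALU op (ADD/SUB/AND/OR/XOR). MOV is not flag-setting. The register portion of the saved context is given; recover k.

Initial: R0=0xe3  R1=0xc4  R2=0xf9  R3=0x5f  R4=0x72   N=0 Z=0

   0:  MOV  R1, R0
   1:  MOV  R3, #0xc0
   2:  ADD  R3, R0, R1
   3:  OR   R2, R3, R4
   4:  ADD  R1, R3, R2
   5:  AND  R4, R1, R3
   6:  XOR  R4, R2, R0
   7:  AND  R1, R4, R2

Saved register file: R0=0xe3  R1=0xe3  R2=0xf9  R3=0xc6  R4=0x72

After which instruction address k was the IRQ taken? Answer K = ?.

after  0: R0=0xe3 R1=0xe3 R2=0xf9 R3=0x5f R4=0x72  N=0 Z=0
after  1: R0=0xe3 R1=0xe3 R2=0xf9 R3=0xc0 R4=0x72  N=0 Z=0
after  2: R0=0xe3 R1=0xe3 R2=0xf9 R3=0xc6 R4=0x72  N=1 Z=0
-- IRQ taken; context saved, return-PC = 3 --

K = 2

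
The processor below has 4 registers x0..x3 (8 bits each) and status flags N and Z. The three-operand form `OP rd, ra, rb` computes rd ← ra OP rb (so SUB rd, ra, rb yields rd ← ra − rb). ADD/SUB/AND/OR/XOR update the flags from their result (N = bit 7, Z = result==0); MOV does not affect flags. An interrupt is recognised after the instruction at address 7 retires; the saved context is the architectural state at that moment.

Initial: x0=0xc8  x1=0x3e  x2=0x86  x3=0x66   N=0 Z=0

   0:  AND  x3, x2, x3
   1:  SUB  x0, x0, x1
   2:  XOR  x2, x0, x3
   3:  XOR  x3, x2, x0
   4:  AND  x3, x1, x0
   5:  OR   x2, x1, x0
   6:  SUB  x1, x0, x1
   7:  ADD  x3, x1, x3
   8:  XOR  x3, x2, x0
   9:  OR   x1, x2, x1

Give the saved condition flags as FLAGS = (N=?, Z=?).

FLAGS = (N=0, Z=0)

after  0: x0=0xc8 x1=0x3e x2=0x86 x3=0x06  N=0 Z=0
after  1: x0=0x8a x1=0x3e x2=0x86 x3=0x06  N=1 Z=0
after  2: x0=0x8a x1=0x3e x2=0x8c x3=0x06  N=1 Z=0
after  3: x0=0x8a x1=0x3e x2=0x8c x3=0x06  N=0 Z=0
after  4: x0=0x8a x1=0x3e x2=0x8c x3=0x0a  N=0 Z=0
after  5: x0=0x8a x1=0x3e x2=0xbe x3=0x0a  N=1 Z=0
after  6: x0=0x8a x1=0x4c x2=0xbe x3=0x0a  N=0 Z=0
after  7: x0=0x8a x1=0x4c x2=0xbe x3=0x56  N=0 Z=0
-- IRQ taken; context saved, return-PC = 8 --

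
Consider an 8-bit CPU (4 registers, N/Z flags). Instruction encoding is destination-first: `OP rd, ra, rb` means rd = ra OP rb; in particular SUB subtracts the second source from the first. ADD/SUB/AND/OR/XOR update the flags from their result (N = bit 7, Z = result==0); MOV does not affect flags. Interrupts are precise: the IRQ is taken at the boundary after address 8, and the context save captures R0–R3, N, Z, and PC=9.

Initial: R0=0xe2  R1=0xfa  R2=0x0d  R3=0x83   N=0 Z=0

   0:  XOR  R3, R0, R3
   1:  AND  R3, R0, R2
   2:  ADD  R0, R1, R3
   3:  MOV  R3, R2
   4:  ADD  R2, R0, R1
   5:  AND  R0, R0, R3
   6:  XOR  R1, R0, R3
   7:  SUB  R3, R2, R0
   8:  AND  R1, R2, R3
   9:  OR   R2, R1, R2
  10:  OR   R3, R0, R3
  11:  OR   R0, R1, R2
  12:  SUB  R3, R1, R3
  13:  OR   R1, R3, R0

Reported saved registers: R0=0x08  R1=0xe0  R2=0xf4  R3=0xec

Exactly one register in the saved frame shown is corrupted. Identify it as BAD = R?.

BAD = R1

after  0: R0=0xe2 R1=0xfa R2=0x0d R3=0x61  N=0 Z=0
after  1: R0=0xe2 R1=0xfa R2=0x0d R3=0x00  N=0 Z=1
after  2: R0=0xfa R1=0xfa R2=0x0d R3=0x00  N=1 Z=0
after  3: R0=0xfa R1=0xfa R2=0x0d R3=0x0d  N=1 Z=0
after  4: R0=0xfa R1=0xfa R2=0xf4 R3=0x0d  N=1 Z=0
after  5: R0=0x08 R1=0xfa R2=0xf4 R3=0x0d  N=0 Z=0
after  6: R0=0x08 R1=0x05 R2=0xf4 R3=0x0d  N=0 Z=0
after  7: R0=0x08 R1=0x05 R2=0xf4 R3=0xec  N=1 Z=0
after  8: R0=0x08 R1=0xe4 R2=0xf4 R3=0xec  N=1 Z=0
-- IRQ taken; context saved, return-PC = 9 --
mismatch: R1: reported 0xe0 vs actual 0xe4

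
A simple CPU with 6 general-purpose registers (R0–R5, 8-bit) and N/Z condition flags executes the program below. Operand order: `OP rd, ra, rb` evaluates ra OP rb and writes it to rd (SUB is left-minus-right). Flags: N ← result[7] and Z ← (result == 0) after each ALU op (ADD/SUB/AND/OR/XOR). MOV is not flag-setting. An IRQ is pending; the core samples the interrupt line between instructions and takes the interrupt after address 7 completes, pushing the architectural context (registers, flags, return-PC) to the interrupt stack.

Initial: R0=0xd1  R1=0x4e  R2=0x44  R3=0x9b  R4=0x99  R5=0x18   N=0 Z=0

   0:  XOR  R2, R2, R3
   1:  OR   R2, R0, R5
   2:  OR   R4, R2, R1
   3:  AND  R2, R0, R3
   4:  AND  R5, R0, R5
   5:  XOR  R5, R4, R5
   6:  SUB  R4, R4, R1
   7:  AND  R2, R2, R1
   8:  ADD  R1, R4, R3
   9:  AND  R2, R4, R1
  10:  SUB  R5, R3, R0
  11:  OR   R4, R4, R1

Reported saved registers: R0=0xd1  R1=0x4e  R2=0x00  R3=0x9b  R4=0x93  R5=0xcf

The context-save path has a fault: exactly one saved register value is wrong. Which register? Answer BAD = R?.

after  0: R0=0xd1 R1=0x4e R2=0xdf R3=0x9b R4=0x99 R5=0x18  N=1 Z=0
after  1: R0=0xd1 R1=0x4e R2=0xd9 R3=0x9b R4=0x99 R5=0x18  N=1 Z=0
after  2: R0=0xd1 R1=0x4e R2=0xd9 R3=0x9b R4=0xdf R5=0x18  N=1 Z=0
after  3: R0=0xd1 R1=0x4e R2=0x91 R3=0x9b R4=0xdf R5=0x18  N=1 Z=0
after  4: R0=0xd1 R1=0x4e R2=0x91 R3=0x9b R4=0xdf R5=0x10  N=0 Z=0
after  5: R0=0xd1 R1=0x4e R2=0x91 R3=0x9b R4=0xdf R5=0xcf  N=1 Z=0
after  6: R0=0xd1 R1=0x4e R2=0x91 R3=0x9b R4=0x91 R5=0xcf  N=1 Z=0
after  7: R0=0xd1 R1=0x4e R2=0x00 R3=0x9b R4=0x91 R5=0xcf  N=0 Z=1
-- IRQ taken; context saved, return-PC = 8 --
mismatch: R4: reported 0x93 vs actual 0x91

BAD = R4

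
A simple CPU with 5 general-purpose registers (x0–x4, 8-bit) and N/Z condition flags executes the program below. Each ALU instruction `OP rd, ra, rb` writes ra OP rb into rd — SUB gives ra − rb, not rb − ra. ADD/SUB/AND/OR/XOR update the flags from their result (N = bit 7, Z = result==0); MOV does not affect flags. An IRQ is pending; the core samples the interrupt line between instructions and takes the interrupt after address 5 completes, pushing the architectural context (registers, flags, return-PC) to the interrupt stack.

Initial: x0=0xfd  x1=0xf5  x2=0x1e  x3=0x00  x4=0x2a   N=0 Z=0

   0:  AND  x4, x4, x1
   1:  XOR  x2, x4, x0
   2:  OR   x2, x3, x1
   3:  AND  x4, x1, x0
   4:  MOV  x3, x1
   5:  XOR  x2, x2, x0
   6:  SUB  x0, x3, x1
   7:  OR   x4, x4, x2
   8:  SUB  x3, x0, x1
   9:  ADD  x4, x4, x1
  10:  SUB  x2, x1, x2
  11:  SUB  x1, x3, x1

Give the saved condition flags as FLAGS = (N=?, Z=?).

FLAGS = (N=0, Z=0)

after  0: x0=0xfd x1=0xf5 x2=0x1e x3=0x00 x4=0x20  N=0 Z=0
after  1: x0=0xfd x1=0xf5 x2=0xdd x3=0x00 x4=0x20  N=1 Z=0
after  2: x0=0xfd x1=0xf5 x2=0xf5 x3=0x00 x4=0x20  N=1 Z=0
after  3: x0=0xfd x1=0xf5 x2=0xf5 x3=0x00 x4=0xf5  N=1 Z=0
after  4: x0=0xfd x1=0xf5 x2=0xf5 x3=0xf5 x4=0xf5  N=1 Z=0
after  5: x0=0xfd x1=0xf5 x2=0x08 x3=0xf5 x4=0xf5  N=0 Z=0
-- IRQ taken; context saved, return-PC = 6 --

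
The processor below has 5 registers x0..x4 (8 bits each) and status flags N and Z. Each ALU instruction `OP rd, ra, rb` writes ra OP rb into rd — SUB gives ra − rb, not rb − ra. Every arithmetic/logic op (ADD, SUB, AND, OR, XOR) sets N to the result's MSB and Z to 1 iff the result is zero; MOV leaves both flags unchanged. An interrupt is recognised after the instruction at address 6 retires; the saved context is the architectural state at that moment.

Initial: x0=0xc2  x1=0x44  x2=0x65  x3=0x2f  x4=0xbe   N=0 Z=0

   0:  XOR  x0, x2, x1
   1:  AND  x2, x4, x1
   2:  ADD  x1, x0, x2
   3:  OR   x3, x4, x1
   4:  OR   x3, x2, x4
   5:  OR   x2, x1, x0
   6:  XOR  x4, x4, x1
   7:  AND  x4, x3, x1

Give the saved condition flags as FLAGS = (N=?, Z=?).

FLAGS = (N=1, Z=0)

after  0: x0=0x21 x1=0x44 x2=0x65 x3=0x2f x4=0xbe  N=0 Z=0
after  1: x0=0x21 x1=0x44 x2=0x04 x3=0x2f x4=0xbe  N=0 Z=0
after  2: x0=0x21 x1=0x25 x2=0x04 x3=0x2f x4=0xbe  N=0 Z=0
after  3: x0=0x21 x1=0x25 x2=0x04 x3=0xbf x4=0xbe  N=1 Z=0
after  4: x0=0x21 x1=0x25 x2=0x04 x3=0xbe x4=0xbe  N=1 Z=0
after  5: x0=0x21 x1=0x25 x2=0x25 x3=0xbe x4=0xbe  N=0 Z=0
after  6: x0=0x21 x1=0x25 x2=0x25 x3=0xbe x4=0x9b  N=1 Z=0
-- IRQ taken; context saved, return-PC = 7 --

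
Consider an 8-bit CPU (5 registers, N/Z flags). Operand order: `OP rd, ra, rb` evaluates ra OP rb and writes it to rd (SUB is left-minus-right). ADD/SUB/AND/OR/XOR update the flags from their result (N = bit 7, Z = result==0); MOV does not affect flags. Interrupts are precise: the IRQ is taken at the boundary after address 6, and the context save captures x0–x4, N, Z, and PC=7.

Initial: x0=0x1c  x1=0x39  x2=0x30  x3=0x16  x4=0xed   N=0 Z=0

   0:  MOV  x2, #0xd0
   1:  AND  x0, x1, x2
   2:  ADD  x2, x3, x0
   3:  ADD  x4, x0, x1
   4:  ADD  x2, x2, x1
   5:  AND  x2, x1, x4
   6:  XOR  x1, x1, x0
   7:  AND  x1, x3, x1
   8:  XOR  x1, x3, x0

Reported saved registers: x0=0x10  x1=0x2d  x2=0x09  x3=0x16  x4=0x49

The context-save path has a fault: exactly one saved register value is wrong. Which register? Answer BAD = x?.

BAD = x1

after  0: x0=0x1c x1=0x39 x2=0xd0 x3=0x16 x4=0xed  N=0 Z=0
after  1: x0=0x10 x1=0x39 x2=0xd0 x3=0x16 x4=0xed  N=0 Z=0
after  2: x0=0x10 x1=0x39 x2=0x26 x3=0x16 x4=0xed  N=0 Z=0
after  3: x0=0x10 x1=0x39 x2=0x26 x3=0x16 x4=0x49  N=0 Z=0
after  4: x0=0x10 x1=0x39 x2=0x5f x3=0x16 x4=0x49  N=0 Z=0
after  5: x0=0x10 x1=0x39 x2=0x09 x3=0x16 x4=0x49  N=0 Z=0
after  6: x0=0x10 x1=0x29 x2=0x09 x3=0x16 x4=0x49  N=0 Z=0
-- IRQ taken; context saved, return-PC = 7 --
mismatch: x1: reported 0x2d vs actual 0x29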